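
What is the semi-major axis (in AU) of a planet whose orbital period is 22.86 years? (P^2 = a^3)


a = P^(2/3) = 22.86^(2/3) = 8.0547

8.0547 AU


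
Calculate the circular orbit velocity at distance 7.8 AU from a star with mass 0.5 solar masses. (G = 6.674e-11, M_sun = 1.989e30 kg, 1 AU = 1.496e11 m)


v = sqrt(GM/r) = sqrt(6.674e-11 * 9.945e+29 / 1.167e+12) = 7541.9283

7541.9283 m/s


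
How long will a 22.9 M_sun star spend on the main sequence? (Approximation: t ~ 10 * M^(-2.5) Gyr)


t = 10 * M^(-2.5) = 10 * 22.9^(-2.5) = 0.004

0.004 Gyr


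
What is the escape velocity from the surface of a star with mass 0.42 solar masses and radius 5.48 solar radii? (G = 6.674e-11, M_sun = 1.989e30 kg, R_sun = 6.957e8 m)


M = 0.42 * 1.989e30 kg = 8.3538e+29 kg; R = 5.48 * 6.957e8 m = 3.812436e+09 m. v_esc = sqrt(2GM/R) = sqrt(2 * 6.674e-11 * 8.3538e+29 / 3.812436e+09) = 171020.769

171020.769 m/s


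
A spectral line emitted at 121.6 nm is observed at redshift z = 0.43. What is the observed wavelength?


lam_obs = lam_emit * (1 + z) = 121.6 * (1 + 0.43) = 173.888

173.888 nm


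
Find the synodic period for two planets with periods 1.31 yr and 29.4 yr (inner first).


1/P_syn = |1/P1 - 1/P2| = |1/1.31 - 1/29.4| => P_syn = 1.3711

1.3711 years


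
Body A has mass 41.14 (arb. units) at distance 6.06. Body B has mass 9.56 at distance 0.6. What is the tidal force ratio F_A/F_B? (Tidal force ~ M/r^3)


Ratio = (M1/r1^3) / (M2/r2^3) = (41.14/6.06^3) / (9.56/0.6^3) = 0.0042

0.0042


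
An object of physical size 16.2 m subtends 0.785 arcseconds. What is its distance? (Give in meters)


D = size / theta_rad, theta_rad = 0.785 * pi/(180*3600) = 3.806e-06, D = 4.257e+06

4.257e+06 m


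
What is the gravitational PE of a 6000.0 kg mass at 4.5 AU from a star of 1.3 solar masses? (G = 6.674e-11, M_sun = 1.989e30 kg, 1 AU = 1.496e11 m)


M = 1.3 * 1.989e30 kg = 2.5857e+30 kg; r = 4.5 AU * 1.496e11 m/AU = 6.732e+11 m. U = -GM*m/r = -(6.674e-11 * 2.5857e+30 * 6000.0) / 6.732e+11 = -1.538e+12

-1.538e+12 J


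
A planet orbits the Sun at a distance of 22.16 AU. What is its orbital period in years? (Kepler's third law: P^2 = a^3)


P = a^(3/2) = 22.16^1.5 = 104.3169

104.3169 years


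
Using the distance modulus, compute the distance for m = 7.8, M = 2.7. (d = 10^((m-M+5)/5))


d = 10^((m - M + 5)/5) = 10^((7.8 - 2.7 + 5)/5) = 104.7129

104.7129 pc


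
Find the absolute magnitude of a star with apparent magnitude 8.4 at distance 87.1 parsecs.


M = m - 5*log10(d) + 5 = 8.4 - 5*log10(87.1) + 5 = 3.6999

3.6999


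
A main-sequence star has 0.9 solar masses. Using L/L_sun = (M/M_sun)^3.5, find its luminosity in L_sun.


L/L_sun = (M/M_sun)^3.5 = 0.9^3.5 = 0.6916

0.6916 L_sun


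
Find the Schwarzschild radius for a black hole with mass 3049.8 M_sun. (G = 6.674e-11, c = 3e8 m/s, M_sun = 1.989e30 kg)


M = 3049.8 * 1.989e30 kg = 6.0660522e+33 kg. rs = 2GM/c^2 = 2 * 6.674e-11 * 6.0660522e+33 / (3e8)^2 = 8.997e+06

8.997e+06 m


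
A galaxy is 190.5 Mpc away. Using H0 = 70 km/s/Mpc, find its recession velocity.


v = H0 * d = 70 * 190.5 = 13335.0

13335.0 km/s


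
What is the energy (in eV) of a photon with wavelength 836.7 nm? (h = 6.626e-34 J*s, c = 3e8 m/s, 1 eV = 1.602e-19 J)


E = hc/lambda = 6.626e-34 * 3e8 / 8.367e-07 = 2.376e-19 J = 1.483 eV

1.483 eV


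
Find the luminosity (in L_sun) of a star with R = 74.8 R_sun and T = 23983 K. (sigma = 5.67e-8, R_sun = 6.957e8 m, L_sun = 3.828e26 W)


R = 74.8 * 6.957e8 m = 5.203836e+10 m. L = 4*pi*R^2*sigma*T^4 = 4*pi*(5.203836e+10)^2 * 5.67e-8 * 23983^4 = 6.383430806e+32 W. L/L_sun = 6.383430806e+32 / 3.828e26 = 1.668e+06

1.668e+06 L_sun


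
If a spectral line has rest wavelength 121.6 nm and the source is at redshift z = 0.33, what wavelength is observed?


lam_obs = lam_emit * (1 + z) = 121.6 * (1 + 0.33) = 161.728

161.728 nm


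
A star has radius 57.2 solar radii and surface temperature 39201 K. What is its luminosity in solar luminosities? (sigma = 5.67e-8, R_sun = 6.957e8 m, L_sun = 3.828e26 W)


R = 57.2 * 6.957e8 m = 3.979404e+10 m. L = 4*pi*R^2*sigma*T^4 = 4*pi*(3.979404e+10)^2 * 5.67e-8 * 39201^4 = 2.664511325e+33 W. L/L_sun = 2.664511325e+33 / 3.828e26 = 6.961e+06

6.961e+06 L_sun


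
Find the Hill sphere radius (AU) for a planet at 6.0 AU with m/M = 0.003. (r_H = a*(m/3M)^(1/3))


r_H = a * (m/3M)^(1/3) = 6.0 * (0.003/3)^(1/3) = 0.6

0.6 AU


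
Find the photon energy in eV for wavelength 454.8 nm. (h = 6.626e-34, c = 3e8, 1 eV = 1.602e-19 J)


E = hc/lambda = 6.626e-34 * 3e8 / 4.548e-07 = 4.371e-19 J = 2.7283 eV

2.7283 eV


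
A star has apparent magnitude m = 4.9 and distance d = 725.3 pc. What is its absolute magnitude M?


M = m - 5*log10(d) + 5 = 4.9 - 5*log10(725.3) + 5 = -4.4026

-4.4026


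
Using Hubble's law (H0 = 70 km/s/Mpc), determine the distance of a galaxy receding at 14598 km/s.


d = v / H0 = 14598 / 70 = 208.5429

208.5429 Mpc


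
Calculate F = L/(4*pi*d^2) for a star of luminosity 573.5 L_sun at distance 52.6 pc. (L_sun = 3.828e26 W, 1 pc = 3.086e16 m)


F = L / (4*pi*d^2) = 2.195e+29 / (4*pi*(1.623e+18)^2) = 6.630e-09

6.630e-09 W/m^2


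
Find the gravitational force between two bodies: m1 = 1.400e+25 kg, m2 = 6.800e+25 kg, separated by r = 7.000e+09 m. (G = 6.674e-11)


F = G*m1*m2/r^2 = 6.674e-11 * 1.400e+25 * 6.800e+25 / (7.000e+09)^2 = 6.674e-11 * 9.520e+50 / 4.900e+19 = 1.297e+21

1.297e+21 N


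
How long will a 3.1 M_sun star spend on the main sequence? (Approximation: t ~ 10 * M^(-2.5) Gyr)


t = 10 * M^(-2.5) = 10 * 3.1^(-2.5) = 0.591

0.591 Gyr


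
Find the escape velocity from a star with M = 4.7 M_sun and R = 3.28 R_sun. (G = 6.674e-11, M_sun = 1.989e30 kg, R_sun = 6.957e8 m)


M = 4.7 * 1.989e30 kg = 9.3483e+30 kg; R = 3.28 * 6.957e8 m = 2.281896e+09 m. v_esc = sqrt(2GM/R) = sqrt(2 * 6.674e-11 * 9.3483e+30 / 2.281896e+09) = 739480.108

739480.108 m/s


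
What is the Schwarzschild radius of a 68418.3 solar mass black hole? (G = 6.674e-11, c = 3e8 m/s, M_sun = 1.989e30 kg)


M = 68418.3 * 1.989e30 kg = 1.360839987e+35 kg. rs = 2GM/c^2 = 2 * 6.674e-11 * 1.360839987e+35 / (3e8)^2 = 2.018e+08

2.018e+08 m


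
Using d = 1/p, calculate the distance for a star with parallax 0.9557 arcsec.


d = 1/p = 1/0.9557 = 1.0464

1.0464 pc


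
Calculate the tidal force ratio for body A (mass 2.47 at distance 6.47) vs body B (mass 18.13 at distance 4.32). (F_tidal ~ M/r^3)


Ratio = (M1/r1^3) / (M2/r2^3) = (2.47/6.47^3) / (18.13/4.32^3) = 0.0406

0.0406


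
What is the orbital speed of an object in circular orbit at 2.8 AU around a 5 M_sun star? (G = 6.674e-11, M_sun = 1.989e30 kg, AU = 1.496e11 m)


v = sqrt(GM/r) = sqrt(6.674e-11 * 9.945e+30 / 4.189e+11) = 39806.1965

39806.1965 m/s


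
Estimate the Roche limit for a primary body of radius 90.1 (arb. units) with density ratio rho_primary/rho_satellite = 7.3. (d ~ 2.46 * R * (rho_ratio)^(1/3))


d_Roche = 2.46 * 90.1 * 7.3^(1/3) = 429.9661

429.9661


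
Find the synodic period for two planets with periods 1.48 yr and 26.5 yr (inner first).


1/P_syn = |1/P1 - 1/P2| = |1/1.48 - 1/26.5| => P_syn = 1.5675

1.5675 years


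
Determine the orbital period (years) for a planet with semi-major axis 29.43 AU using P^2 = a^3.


P = a^(3/2) = 29.43^1.5 = 159.6561

159.6561 years


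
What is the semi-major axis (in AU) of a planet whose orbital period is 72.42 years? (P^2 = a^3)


a = P^(2/3) = 72.42^(2/3) = 17.3742

17.3742 AU


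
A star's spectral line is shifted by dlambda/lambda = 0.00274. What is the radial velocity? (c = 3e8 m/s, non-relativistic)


v = (dlambda/lambda) * c = 0.00274 * 3e8 = 822000.0

822000.0 m/s


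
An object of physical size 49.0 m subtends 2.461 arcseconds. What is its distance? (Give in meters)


D = size / theta_rad, theta_rad = 2.461 * pi/(180*3600) = 1.193e-05, D = 4.107e+06

4.107e+06 m


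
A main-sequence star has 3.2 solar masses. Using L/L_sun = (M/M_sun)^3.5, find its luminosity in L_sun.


L/L_sun = (M/M_sun)^3.5 = 3.2^3.5 = 58.6172

58.6172 L_sun


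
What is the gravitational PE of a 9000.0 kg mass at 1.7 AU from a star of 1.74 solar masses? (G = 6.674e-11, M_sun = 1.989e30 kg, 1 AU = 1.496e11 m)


M = 1.74 * 1.989e30 kg = 3.46086e+30 kg; r = 1.7 AU * 1.496e11 m/AU = 2.5432e+11 m. U = -GM*m/r = -(6.674e-11 * 3.46086e+30 * 9000.0) / 2.5432e+11 = -8.174e+12

-8.174e+12 J


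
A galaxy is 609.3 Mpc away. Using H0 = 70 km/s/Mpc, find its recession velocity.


v = H0 * d = 70 * 609.3 = 42651.0

42651.0 km/s


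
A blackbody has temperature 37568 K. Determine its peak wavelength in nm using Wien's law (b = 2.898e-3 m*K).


lam_max = b / T = 2.898e-3 / 37568 = 7.714e-08 m = 77.1401 nm

77.1401 nm


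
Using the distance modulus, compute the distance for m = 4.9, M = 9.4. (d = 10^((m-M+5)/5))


d = 10^((m - M + 5)/5) = 10^((4.9 - 9.4 + 5)/5) = 1.2589

1.2589 pc


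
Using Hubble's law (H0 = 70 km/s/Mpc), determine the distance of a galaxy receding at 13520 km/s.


d = v / H0 = 13520 / 70 = 193.1429

193.1429 Mpc


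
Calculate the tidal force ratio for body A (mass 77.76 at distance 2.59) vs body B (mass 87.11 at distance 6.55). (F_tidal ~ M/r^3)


Ratio = (M1/r1^3) / (M2/r2^3) = (77.76/2.59^3) / (87.11/6.55^3) = 14.4382

14.4382


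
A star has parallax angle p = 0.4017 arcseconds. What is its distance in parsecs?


d = 1/p = 1/0.4017 = 2.4894

2.4894 pc


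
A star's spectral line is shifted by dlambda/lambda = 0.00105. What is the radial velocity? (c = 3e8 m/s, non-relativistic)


v = (dlambda/lambda) * c = 0.00105 * 3e8 = 315000.0

315000.0 m/s


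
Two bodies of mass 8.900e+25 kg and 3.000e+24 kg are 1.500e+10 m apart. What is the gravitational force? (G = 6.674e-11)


F = G*m1*m2/r^2 = 6.674e-11 * 8.900e+25 * 3.000e+24 / (1.500e+10)^2 = 6.674e-11 * 2.670e+50 / 2.250e+20 = 7.920e+19

7.920e+19 N


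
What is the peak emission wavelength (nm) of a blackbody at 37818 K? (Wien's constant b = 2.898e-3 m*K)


lam_max = b / T = 2.898e-3 / 37818 = 7.663e-08 m = 76.6302 nm

76.6302 nm


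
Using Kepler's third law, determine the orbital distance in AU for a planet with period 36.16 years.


a = P^(2/3) = 36.16^(2/3) = 10.935

10.935 AU


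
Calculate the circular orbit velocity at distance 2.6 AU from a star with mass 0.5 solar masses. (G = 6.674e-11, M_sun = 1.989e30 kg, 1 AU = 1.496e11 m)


v = sqrt(GM/r) = sqrt(6.674e-11 * 9.945e+29 / 3.890e+11) = 13063.0029

13063.0029 m/s


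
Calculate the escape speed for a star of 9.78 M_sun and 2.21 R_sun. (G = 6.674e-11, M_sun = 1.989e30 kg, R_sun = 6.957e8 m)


M = 9.78 * 1.989e30 kg = 1.945242e+31 kg; R = 2.21 * 6.957e8 m = 1.537497e+09 m. v_esc = sqrt(2GM/R) = sqrt(2 * 6.674e-11 * 1.945242e+31 / 1.537497e+09) = 1.300e+06

1.300e+06 m/s


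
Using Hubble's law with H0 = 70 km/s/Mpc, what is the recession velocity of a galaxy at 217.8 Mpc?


v = H0 * d = 70 * 217.8 = 15246.0

15246.0 km/s


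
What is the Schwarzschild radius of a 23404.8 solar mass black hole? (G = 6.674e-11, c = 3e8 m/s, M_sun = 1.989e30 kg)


M = 23404.8 * 1.989e30 kg = 4.65521472e+34 kg. rs = 2GM/c^2 = 2 * 6.674e-11 * 4.65521472e+34 / (3e8)^2 = 6.904e+07

6.904e+07 m


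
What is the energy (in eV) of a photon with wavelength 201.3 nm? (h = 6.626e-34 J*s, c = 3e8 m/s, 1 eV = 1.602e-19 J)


E = hc/lambda = 6.626e-34 * 3e8 / 2.013e-07 = 9.875e-19 J = 6.1641 eV

6.1641 eV


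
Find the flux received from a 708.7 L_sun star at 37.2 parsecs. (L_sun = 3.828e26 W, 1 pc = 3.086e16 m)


F = L / (4*pi*d^2) = 2.713e+29 / (4*pi*(1.148e+18)^2) = 1.638e-08

1.638e-08 W/m^2


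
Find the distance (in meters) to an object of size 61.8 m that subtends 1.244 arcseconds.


D = size / theta_rad, theta_rad = 1.244 * pi/(180*3600) = 6.031e-06, D = 1.025e+07

1.025e+07 m


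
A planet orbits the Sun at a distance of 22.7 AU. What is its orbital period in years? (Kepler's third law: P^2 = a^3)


P = a^(3/2) = 22.7^1.5 = 108.1531

108.1531 years


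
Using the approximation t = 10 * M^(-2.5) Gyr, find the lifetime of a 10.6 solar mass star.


t = 10 * M^(-2.5) = 10 * 10.6^(-2.5) = 0.0273

0.0273 Gyr


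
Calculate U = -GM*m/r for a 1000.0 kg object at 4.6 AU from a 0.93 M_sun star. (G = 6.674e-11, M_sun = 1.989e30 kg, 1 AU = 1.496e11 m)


M = 0.93 * 1.989e30 kg = 1.84977e+30 kg; r = 4.6 AU * 1.496e11 m/AU = 6.8816e+11 m. U = -GM*m/r = -(6.674e-11 * 1.84977e+30 * 1000.0) / 6.8816e+11 = -1.794e+11

-1.794e+11 J


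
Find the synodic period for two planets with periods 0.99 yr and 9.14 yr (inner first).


1/P_syn = |1/P1 - 1/P2| = |1/0.99 - 1/9.14| => P_syn = 1.1103

1.1103 years


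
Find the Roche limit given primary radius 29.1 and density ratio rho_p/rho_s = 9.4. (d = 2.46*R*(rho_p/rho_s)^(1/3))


d_Roche = 2.46 * 29.1 * 9.4^(1/3) = 151.079

151.079


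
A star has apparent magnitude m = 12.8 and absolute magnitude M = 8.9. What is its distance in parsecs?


d = 10^((m - M + 5)/5) = 10^((12.8 - 8.9 + 5)/5) = 60.256

60.256 pc


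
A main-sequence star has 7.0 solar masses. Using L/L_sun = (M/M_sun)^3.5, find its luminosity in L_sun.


L/L_sun = (M/M_sun)^3.5 = 7.0^3.5 = 907.4927

907.4927 L_sun


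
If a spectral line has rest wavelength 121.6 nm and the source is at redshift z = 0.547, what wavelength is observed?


lam_obs = lam_emit * (1 + z) = 121.6 * (1 + 0.547) = 188.1152

188.1152 nm


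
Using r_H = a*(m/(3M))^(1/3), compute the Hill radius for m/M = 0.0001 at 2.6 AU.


r_H = a * (m/3M)^(1/3) = 2.6 * (0.0001/3)^(1/3) = 0.0837

0.0837 AU


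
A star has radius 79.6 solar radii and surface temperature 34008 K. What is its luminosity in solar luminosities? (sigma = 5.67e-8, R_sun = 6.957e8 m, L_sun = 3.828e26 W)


R = 79.6 * 6.957e8 m = 5.537772e+10 m. L = 4*pi*R^2*sigma*T^4 = 4*pi*(5.537772e+10)^2 * 5.67e-8 * 34008^4 = 2.922721491e+33 W. L/L_sun = 2.922721491e+33 / 3.828e26 = 7.635e+06

7.635e+06 L_sun


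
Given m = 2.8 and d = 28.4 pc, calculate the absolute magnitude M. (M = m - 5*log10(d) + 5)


M = m - 5*log10(d) + 5 = 2.8 - 5*log10(28.4) + 5 = 0.5334

0.5334


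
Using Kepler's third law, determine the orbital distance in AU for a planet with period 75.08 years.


a = P^(2/3) = 75.08^(2/3) = 17.7971

17.7971 AU


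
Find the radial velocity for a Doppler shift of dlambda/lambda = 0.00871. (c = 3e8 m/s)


v = (dlambda/lambda) * c = 0.00871 * 3e8 = 2.613e+06

2.613e+06 m/s


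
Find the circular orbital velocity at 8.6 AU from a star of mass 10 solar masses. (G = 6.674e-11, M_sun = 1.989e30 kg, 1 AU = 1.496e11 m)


v = sqrt(GM/r) = sqrt(6.674e-11 * 1.989e+31 / 1.287e+12) = 32121.4743

32121.4743 m/s


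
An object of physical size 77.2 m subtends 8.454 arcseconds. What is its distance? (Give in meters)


D = size / theta_rad, theta_rad = 8.454 * pi/(180*3600) = 4.099e-05, D = 1.884e+06

1.884e+06 m


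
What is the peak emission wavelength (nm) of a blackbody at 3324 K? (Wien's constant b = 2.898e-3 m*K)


lam_max = b / T = 2.898e-3 / 3324 = 8.718e-07 m = 871.8412 nm

871.8412 nm


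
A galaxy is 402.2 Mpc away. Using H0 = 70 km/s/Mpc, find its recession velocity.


v = H0 * d = 70 * 402.2 = 28154.0

28154.0 km/s


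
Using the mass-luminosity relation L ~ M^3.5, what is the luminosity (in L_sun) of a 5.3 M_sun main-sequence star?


L/L_sun = (M/M_sun)^3.5 = 5.3^3.5 = 342.7406

342.7406 L_sun


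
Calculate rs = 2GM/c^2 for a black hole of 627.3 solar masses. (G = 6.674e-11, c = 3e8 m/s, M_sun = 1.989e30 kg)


M = 627.3 * 1.989e30 kg = 1.2476997e+33 kg. rs = 2GM/c^2 = 2 * 6.674e-11 * 1.2476997e+33 / (3e8)^2 = 1.850e+06

1.850e+06 m


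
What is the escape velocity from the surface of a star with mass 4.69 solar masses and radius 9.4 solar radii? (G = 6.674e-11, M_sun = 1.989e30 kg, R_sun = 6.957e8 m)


M = 4.69 * 1.989e30 kg = 9.32841e+30 kg; R = 9.4 * 6.957e8 m = 6.53958e+09 m. v_esc = sqrt(2GM/R) = sqrt(2 * 6.674e-11 * 9.32841e+30 / 6.53958e+09) = 436352.0126

436352.0126 m/s


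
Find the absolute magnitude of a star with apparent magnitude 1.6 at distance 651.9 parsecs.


M = m - 5*log10(d) + 5 = 1.6 - 5*log10(651.9) + 5 = -7.4709

-7.4709


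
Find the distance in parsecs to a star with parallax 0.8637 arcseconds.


d = 1/p = 1/0.8637 = 1.1578

1.1578 pc


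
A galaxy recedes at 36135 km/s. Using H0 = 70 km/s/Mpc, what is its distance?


d = v / H0 = 36135 / 70 = 516.2143

516.2143 Mpc


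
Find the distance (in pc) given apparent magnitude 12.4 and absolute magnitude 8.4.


d = 10^((m - M + 5)/5) = 10^((12.4 - 8.4 + 5)/5) = 63.0957

63.0957 pc


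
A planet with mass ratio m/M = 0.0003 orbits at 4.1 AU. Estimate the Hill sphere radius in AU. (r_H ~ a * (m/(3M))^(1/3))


r_H = a * (m/3M)^(1/3) = 4.1 * (0.0003/3)^(1/3) = 0.1903

0.1903 AU


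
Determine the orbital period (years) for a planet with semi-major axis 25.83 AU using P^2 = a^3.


P = a^(3/2) = 25.83^1.5 = 131.2764

131.2764 years


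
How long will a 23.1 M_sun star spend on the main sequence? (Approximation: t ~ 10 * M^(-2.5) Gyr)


t = 10 * M^(-2.5) = 10 * 23.1^(-2.5) = 0.0039

0.0039 Gyr


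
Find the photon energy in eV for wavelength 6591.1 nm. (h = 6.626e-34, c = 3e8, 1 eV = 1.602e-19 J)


E = hc/lambda = 6.626e-34 * 3e8 / 6.591e-06 = 3.016e-20 J = 0.1883 eV

0.1883 eV


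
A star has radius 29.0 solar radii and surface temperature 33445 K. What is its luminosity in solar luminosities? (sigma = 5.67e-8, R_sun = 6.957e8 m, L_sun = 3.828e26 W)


R = 29.0 * 6.957e8 m = 2.01753e+10 m. L = 4*pi*R^2*sigma*T^4 = 4*pi*(2.01753e+10)^2 * 5.67e-8 * 33445^4 = 3.628755663e+32 W. L/L_sun = 3.628755663e+32 / 3.828e26 = 947950.8001

947950.8001 L_sun


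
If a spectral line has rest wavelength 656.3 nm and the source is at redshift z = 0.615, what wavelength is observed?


lam_obs = lam_emit * (1 + z) = 656.3 * (1 + 0.615) = 1059.9245

1059.9245 nm


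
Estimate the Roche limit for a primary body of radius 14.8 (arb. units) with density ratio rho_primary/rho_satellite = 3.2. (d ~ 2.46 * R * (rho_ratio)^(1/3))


d_Roche = 2.46 * 14.8 * 3.2^(1/3) = 53.6513

53.6513


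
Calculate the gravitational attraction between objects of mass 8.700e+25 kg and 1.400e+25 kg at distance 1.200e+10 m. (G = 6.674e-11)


F = G*m1*m2/r^2 = 6.674e-11 * 8.700e+25 * 1.400e+25 / (1.200e+10)^2 = 6.674e-11 * 1.218e+51 / 1.440e+20 = 5.645e+20

5.645e+20 N


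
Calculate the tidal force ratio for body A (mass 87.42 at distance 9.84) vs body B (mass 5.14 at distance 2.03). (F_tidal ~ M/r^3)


Ratio = (M1/r1^3) / (M2/r2^3) = (87.42/9.84^3) / (5.14/2.03^3) = 0.1493

0.1493


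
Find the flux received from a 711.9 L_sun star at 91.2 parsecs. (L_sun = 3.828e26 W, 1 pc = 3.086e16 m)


F = L / (4*pi*d^2) = 2.725e+29 / (4*pi*(2.814e+18)^2) = 2.738e-09

2.738e-09 W/m^2


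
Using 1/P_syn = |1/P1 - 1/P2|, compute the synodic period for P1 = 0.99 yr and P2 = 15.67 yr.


1/P_syn = |1/P1 - 1/P2| = |1/0.99 - 1/15.67| => P_syn = 1.0568

1.0568 years


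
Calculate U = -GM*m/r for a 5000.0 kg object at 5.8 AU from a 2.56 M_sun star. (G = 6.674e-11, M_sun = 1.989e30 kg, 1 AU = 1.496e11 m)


M = 2.56 * 1.989e30 kg = 5.09184e+30 kg; r = 5.8 AU * 1.496e11 m/AU = 8.6768e+11 m. U = -GM*m/r = -(6.674e-11 * 5.09184e+30 * 5000.0) / 8.6768e+11 = -1.958e+12

-1.958e+12 J


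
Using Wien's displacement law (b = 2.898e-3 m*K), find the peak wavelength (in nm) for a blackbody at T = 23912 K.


lam_max = b / T = 2.898e-3 / 23912 = 1.212e-07 m = 121.1944 nm

121.1944 nm


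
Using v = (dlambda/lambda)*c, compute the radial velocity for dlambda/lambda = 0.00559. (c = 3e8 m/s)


v = (dlambda/lambda) * c = 0.00559 * 3e8 = 1.677e+06

1.677e+06 m/s


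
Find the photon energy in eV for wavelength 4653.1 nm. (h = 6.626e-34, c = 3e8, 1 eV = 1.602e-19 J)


E = hc/lambda = 6.626e-34 * 3e8 / 4.653e-06 = 4.272e-20 J = 0.2667 eV

0.2667 eV


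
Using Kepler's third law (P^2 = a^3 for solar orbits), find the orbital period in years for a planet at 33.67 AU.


P = a^(3/2) = 33.67^1.5 = 195.3731

195.3731 years


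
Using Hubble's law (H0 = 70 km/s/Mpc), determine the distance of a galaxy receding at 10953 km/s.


d = v / H0 = 10953 / 70 = 156.4714

156.4714 Mpc


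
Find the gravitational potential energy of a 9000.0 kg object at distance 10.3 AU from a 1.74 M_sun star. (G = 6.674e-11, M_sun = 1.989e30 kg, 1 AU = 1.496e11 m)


M = 1.74 * 1.989e30 kg = 3.46086e+30 kg; r = 10.3 AU * 1.496e11 m/AU = 1.54088e+12 m. U = -GM*m/r = -(6.674e-11 * 3.46086e+30 * 9000.0) / 1.54088e+12 = -1.349e+12

-1.349e+12 J


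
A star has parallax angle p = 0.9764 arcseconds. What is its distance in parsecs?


d = 1/p = 1/0.9764 = 1.0242

1.0242 pc


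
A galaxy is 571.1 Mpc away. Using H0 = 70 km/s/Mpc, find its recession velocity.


v = H0 * d = 70 * 571.1 = 39977.0

39977.0 km/s


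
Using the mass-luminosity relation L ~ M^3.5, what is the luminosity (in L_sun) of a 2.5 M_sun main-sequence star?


L/L_sun = (M/M_sun)^3.5 = 2.5^3.5 = 24.7053

24.7053 L_sun


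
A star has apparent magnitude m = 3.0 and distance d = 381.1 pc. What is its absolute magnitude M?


M = m - 5*log10(d) + 5 = 3.0 - 5*log10(381.1) + 5 = -4.9052

-4.9052


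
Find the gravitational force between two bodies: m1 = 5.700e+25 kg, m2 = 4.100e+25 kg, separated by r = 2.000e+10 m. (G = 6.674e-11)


F = G*m1*m2/r^2 = 6.674e-11 * 5.700e+25 * 4.100e+25 / (2.000e+10)^2 = 6.674e-11 * 2.337e+51 / 4.000e+20 = 3.899e+20

3.899e+20 N


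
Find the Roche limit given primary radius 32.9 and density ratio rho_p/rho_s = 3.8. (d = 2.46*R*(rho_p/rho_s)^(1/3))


d_Roche = 2.46 * 32.9 * 3.8^(1/3) = 126.2968

126.2968


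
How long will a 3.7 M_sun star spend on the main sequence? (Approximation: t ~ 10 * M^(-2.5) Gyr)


t = 10 * M^(-2.5) = 10 * 3.7^(-2.5) = 0.3797

0.3797 Gyr


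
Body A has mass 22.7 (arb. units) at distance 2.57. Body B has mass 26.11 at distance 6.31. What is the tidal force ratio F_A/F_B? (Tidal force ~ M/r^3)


Ratio = (M1/r1^3) / (M2/r2^3) = (22.7/2.57^3) / (26.11/6.31^3) = 12.8679

12.8679


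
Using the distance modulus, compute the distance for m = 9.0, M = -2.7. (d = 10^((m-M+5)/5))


d = 10^((m - M + 5)/5) = 10^((9.0 - -2.7 + 5)/5) = 2187.7616

2187.7616 pc


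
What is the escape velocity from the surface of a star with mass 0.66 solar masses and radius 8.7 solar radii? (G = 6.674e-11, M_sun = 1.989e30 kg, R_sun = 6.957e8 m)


M = 0.66 * 1.989e30 kg = 1.31274e+30 kg; R = 8.7 * 6.957e8 m = 6.05259e+09 m. v_esc = sqrt(2GM/R) = sqrt(2 * 6.674e-11 * 1.31274e+30 / 6.05259e+09) = 170147.9929

170147.9929 m/s


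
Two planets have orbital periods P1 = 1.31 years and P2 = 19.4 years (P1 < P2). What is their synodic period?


1/P_syn = |1/P1 - 1/P2| = |1/1.31 - 1/19.4| => P_syn = 1.4049

1.4049 years


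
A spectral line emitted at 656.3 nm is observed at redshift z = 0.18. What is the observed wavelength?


lam_obs = lam_emit * (1 + z) = 656.3 * (1 + 0.18) = 774.434

774.434 nm


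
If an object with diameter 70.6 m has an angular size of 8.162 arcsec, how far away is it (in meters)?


D = size / theta_rad, theta_rad = 8.162 * pi/(180*3600) = 3.957e-05, D = 1.784e+06

1.784e+06 m


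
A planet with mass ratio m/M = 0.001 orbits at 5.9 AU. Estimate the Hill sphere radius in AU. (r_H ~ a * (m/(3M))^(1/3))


r_H = a * (m/3M)^(1/3) = 5.9 * (0.001/3)^(1/3) = 0.4091

0.4091 AU


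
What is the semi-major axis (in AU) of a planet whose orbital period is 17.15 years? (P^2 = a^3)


a = P^(2/3) = 17.15^(2/3) = 6.6503

6.6503 AU


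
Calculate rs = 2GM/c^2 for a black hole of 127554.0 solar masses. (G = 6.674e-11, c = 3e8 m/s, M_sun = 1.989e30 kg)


M = 127554.0 * 1.989e30 kg = 2.53704906e+35 kg. rs = 2GM/c^2 = 2 * 6.674e-11 * 2.53704906e+35 / (3e8)^2 = 3.763e+08

3.763e+08 m


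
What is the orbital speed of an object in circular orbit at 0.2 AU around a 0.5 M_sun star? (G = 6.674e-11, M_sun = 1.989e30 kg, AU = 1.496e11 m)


v = sqrt(GM/r) = sqrt(6.674e-11 * 9.945e+29 / 2.992e+10) = 47099.3269

47099.3269 m/s


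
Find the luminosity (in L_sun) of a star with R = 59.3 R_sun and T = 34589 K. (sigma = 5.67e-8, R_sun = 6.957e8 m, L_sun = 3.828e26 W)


R = 59.3 * 6.957e8 m = 4.125501e+10 m. L = 4*pi*R^2*sigma*T^4 = 4*pi*(4.125501e+10)^2 * 5.67e-8 * 34589^4 = 1.735794635e+33 W. L/L_sun = 1.735794635e+33 / 3.828e26 = 4.534e+06

4.534e+06 L_sun


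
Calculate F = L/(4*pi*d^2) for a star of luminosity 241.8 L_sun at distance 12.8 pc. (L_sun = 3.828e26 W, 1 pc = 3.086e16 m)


F = L / (4*pi*d^2) = 9.256e+28 / (4*pi*(3.950e+17)^2) = 4.721e-08

4.721e-08 W/m^2


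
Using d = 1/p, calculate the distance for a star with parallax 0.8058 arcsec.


d = 1/p = 1/0.8058 = 1.241

1.241 pc


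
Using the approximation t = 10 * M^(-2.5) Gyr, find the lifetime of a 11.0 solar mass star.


t = 10 * M^(-2.5) = 10 * 11.0^(-2.5) = 0.0249

0.0249 Gyr


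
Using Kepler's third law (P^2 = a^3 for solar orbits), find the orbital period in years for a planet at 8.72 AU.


P = a^(3/2) = 8.72^1.5 = 25.7499

25.7499 years


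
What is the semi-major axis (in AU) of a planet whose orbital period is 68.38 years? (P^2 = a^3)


a = P^(2/3) = 68.38^(2/3) = 16.7219

16.7219 AU


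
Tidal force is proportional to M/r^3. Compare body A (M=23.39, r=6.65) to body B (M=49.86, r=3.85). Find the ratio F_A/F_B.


Ratio = (M1/r1^3) / (M2/r2^3) = (23.39/6.65^3) / (49.86/3.85^3) = 0.091

0.091


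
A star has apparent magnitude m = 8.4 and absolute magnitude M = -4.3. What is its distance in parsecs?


d = 10^((m - M + 5)/5) = 10^((8.4 - -4.3 + 5)/5) = 3467.3685

3467.3685 pc


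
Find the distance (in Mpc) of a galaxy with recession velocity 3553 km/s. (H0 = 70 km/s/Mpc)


d = v / H0 = 3553 / 70 = 50.7571

50.7571 Mpc


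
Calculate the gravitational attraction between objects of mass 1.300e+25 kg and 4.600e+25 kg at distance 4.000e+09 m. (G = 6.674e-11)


F = G*m1*m2/r^2 = 6.674e-11 * 1.300e+25 * 4.600e+25 / (4.000e+09)^2 = 6.674e-11 * 5.980e+50 / 1.600e+19 = 2.494e+21

2.494e+21 N


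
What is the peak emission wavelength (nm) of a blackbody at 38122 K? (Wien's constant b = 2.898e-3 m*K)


lam_max = b / T = 2.898e-3 / 38122 = 7.602e-08 m = 76.0191 nm

76.0191 nm


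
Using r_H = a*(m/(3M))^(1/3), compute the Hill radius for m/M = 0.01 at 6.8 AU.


r_H = a * (m/3M)^(1/3) = 6.8 * (0.01/3)^(1/3) = 1.0158

1.0158 AU


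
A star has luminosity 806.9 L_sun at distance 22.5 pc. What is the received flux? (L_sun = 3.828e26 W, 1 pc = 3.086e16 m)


F = L / (4*pi*d^2) = 3.089e+29 / (4*pi*(6.944e+17)^2) = 5.098e-08

5.098e-08 W/m^2


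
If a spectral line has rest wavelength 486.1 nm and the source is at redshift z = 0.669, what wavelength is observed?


lam_obs = lam_emit * (1 + z) = 486.1 * (1 + 0.669) = 811.3009

811.3009 nm


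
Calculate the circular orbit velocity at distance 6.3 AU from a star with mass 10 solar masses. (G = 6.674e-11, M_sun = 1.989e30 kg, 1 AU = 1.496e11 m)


v = sqrt(GM/r) = sqrt(6.674e-11 * 1.989e+31 / 9.425e+11) = 37529.642

37529.642 m/s


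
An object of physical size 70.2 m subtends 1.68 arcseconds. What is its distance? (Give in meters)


D = size / theta_rad, theta_rad = 1.68 * pi/(180*3600) = 8.145e-06, D = 8.619e+06

8.619e+06 m


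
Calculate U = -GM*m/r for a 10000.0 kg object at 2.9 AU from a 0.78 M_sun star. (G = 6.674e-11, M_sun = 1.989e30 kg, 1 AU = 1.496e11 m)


M = 0.78 * 1.989e30 kg = 1.55142e+30 kg; r = 2.9 AU * 1.496e11 m/AU = 4.3384e+11 m. U = -GM*m/r = -(6.674e-11 * 1.55142e+30 * 10000.0) / 4.3384e+11 = -2.387e+12

-2.387e+12 J


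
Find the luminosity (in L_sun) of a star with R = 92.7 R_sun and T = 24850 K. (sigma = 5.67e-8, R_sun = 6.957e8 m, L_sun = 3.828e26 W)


R = 92.7 * 6.957e8 m = 6.449139e+10 m. L = 4*pi*R^2*sigma*T^4 = 4*pi*(6.449139e+10)^2 * 5.67e-8 * 24850^4 = 1.130061216e+33 W. L/L_sun = 1.130061216e+33 / 3.828e26 = 2.952e+06

2.952e+06 L_sun


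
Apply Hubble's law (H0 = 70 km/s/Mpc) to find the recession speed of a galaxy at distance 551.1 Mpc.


v = H0 * d = 70 * 551.1 = 38577.0

38577.0 km/s


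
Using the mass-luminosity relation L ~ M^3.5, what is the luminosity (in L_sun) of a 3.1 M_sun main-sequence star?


L/L_sun = (M/M_sun)^3.5 = 3.1^3.5 = 52.4525

52.4525 L_sun


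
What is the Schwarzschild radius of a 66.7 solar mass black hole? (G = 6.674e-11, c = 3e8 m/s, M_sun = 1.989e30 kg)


M = 66.7 * 1.989e30 kg = 1.326663e+32 kg. rs = 2GM/c^2 = 2 * 6.674e-11 * 1.326663e+32 / (3e8)^2 = 196758.8636

196758.8636 m


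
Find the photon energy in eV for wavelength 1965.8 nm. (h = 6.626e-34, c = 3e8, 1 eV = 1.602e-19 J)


E = hc/lambda = 6.626e-34 * 3e8 / 1.966e-06 = 1.011e-19 J = 0.6312 eV

0.6312 eV


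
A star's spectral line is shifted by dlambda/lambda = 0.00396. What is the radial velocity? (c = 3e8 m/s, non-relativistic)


v = (dlambda/lambda) * c = 0.00396 * 3e8 = 1.188e+06

1.188e+06 m/s


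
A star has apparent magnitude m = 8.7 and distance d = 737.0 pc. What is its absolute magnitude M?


M = m - 5*log10(d) + 5 = 8.7 - 5*log10(737.0) + 5 = -0.6373

-0.6373


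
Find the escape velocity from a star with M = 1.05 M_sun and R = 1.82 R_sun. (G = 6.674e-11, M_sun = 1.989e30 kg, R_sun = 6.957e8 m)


M = 1.05 * 1.989e30 kg = 2.08845e+30 kg; R = 1.82 * 6.957e8 m = 1.266174e+09 m. v_esc = sqrt(2GM/R) = sqrt(2 * 6.674e-11 * 2.08845e+30 / 1.266174e+09) = 469216.6823

469216.6823 m/s


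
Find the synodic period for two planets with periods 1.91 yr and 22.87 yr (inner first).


1/P_syn = |1/P1 - 1/P2| = |1/1.91 - 1/22.87| => P_syn = 2.0841

2.0841 years


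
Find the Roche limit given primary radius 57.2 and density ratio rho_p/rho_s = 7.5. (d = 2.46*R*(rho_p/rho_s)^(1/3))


d_Roche = 2.46 * 57.2 * 7.5^(1/3) = 275.4344

275.4344


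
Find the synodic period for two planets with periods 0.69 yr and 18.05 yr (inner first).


1/P_syn = |1/P1 - 1/P2| = |1/0.69 - 1/18.05| => P_syn = 0.7174

0.7174 years


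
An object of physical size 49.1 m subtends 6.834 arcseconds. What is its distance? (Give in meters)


D = size / theta_rad, theta_rad = 6.834 * pi/(180*3600) = 3.313e-05, D = 1.482e+06

1.482e+06 m


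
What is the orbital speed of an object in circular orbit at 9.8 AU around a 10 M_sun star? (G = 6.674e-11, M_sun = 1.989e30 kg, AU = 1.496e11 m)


v = sqrt(GM/r) = sqrt(6.674e-11 * 1.989e+31 / 1.466e+12) = 30090.6562

30090.6562 m/s


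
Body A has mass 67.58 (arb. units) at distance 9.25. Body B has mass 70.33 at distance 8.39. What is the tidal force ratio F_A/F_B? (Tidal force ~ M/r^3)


Ratio = (M1/r1^3) / (M2/r2^3) = (67.58/9.25^3) / (70.33/8.39^3) = 0.717

0.717


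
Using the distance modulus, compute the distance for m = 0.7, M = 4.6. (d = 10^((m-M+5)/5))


d = 10^((m - M + 5)/5) = 10^((0.7 - 4.6 + 5)/5) = 1.6596

1.6596 pc


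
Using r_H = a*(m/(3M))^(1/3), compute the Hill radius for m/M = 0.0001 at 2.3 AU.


r_H = a * (m/3M)^(1/3) = 2.3 * (0.0001/3)^(1/3) = 0.074

0.074 AU


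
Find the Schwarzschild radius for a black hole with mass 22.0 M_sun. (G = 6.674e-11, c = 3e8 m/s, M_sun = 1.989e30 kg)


M = 22.0 * 1.989e30 kg = 4.3758e+31 kg. rs = 2GM/c^2 = 2 * 6.674e-11 * 4.3758e+31 / (3e8)^2 = 64897.976

64897.976 m


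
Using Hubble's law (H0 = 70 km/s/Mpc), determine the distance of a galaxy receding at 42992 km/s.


d = v / H0 = 42992 / 70 = 614.1714

614.1714 Mpc


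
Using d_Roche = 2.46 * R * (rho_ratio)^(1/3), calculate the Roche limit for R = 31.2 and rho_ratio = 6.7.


d_Roche = 2.46 * 31.2 * 6.7^(1/3) = 144.6931

144.6931


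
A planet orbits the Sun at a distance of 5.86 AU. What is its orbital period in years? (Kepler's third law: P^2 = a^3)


P = a^(3/2) = 5.86^1.5 = 14.1856

14.1856 years


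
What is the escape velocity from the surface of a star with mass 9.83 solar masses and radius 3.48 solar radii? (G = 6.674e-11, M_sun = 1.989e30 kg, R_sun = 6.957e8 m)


M = 9.83 * 1.989e30 kg = 1.955187e+31 kg; R = 3.48 * 6.957e8 m = 2.421036e+09 m. v_esc = sqrt(2GM/R) = sqrt(2 * 6.674e-11 * 1.955187e+31 / 2.421036e+09) = 1.038e+06

1.038e+06 m/s


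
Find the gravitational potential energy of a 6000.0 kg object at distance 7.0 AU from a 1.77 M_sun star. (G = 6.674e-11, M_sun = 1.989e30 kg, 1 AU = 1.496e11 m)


M = 1.77 * 1.989e30 kg = 3.52053e+30 kg; r = 7.0 AU * 1.496e11 m/AU = 1.0472e+12 m. U = -GM*m/r = -(6.674e-11 * 3.52053e+30 * 6000.0) / 1.0472e+12 = -1.346e+12

-1.346e+12 J


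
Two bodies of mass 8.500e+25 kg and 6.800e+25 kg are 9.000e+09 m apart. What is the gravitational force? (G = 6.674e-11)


F = G*m1*m2/r^2 = 6.674e-11 * 8.500e+25 * 6.800e+25 / (9.000e+09)^2 = 6.674e-11 * 5.780e+51 / 8.100e+19 = 4.762e+21

4.762e+21 N


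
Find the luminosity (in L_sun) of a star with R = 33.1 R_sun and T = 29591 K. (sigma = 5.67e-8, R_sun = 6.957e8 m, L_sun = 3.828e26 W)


R = 33.1 * 6.957e8 m = 2.302767e+10 m. L = 4*pi*R^2*sigma*T^4 = 4*pi*(2.302767e+10)^2 * 5.67e-8 * 29591^4 = 2.896886535e+32 W. L/L_sun = 2.896886535e+32 / 3.828e26 = 756762.4177

756762.4177 L_sun


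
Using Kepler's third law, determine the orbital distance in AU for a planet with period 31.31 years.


a = P^(2/3) = 31.31^(2/3) = 9.934

9.934 AU


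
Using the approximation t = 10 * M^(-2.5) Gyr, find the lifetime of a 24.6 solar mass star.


t = 10 * M^(-2.5) = 10 * 24.6^(-2.5) = 0.0033

0.0033 Gyr


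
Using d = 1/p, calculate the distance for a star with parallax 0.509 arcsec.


d = 1/p = 1/0.509 = 1.9646

1.9646 pc


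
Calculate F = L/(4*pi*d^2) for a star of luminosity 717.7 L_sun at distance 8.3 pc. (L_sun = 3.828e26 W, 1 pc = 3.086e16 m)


F = L / (4*pi*d^2) = 2.747e+29 / (4*pi*(2.561e+17)^2) = 3.332e-07

3.332e-07 W/m^2


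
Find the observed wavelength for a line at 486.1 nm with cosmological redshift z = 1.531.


lam_obs = lam_emit * (1 + z) = 486.1 * (1 + 1.531) = 1230.3191

1230.3191 nm


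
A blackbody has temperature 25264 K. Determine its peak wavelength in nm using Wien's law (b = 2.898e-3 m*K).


lam_max = b / T = 2.898e-3 / 25264 = 1.147e-07 m = 114.7087 nm

114.7087 nm


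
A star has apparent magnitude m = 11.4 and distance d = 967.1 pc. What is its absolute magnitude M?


M = m - 5*log10(d) + 5 = 11.4 - 5*log10(967.1) + 5 = 1.4726

1.4726


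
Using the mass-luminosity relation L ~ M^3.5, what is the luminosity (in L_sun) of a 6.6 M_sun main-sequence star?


L/L_sun = (M/M_sun)^3.5 = 6.6^3.5 = 738.5906

738.5906 L_sun


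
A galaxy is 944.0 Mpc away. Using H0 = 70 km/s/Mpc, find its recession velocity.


v = H0 * d = 70 * 944.0 = 66080.0

66080.0 km/s


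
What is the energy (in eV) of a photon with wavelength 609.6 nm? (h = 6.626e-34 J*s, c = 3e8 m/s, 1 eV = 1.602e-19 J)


E = hc/lambda = 6.626e-34 * 3e8 / 6.096e-07 = 3.261e-19 J = 2.0355 eV

2.0355 eV


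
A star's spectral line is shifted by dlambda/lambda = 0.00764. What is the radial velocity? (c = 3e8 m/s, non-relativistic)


v = (dlambda/lambda) * c = 0.00764 * 3e8 = 2.292e+06

2.292e+06 m/s


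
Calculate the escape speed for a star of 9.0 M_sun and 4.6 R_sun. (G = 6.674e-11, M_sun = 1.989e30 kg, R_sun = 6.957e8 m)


M = 9.0 * 1.989e30 kg = 1.7901e+31 kg; R = 4.6 * 6.957e8 m = 3.20022e+09 m. v_esc = sqrt(2GM/R) = sqrt(2 * 6.674e-11 * 1.7901e+31 / 3.20022e+09) = 864085.7195

864085.7195 m/s


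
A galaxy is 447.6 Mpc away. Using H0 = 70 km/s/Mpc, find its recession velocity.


v = H0 * d = 70 * 447.6 = 31332.0

31332.0 km/s


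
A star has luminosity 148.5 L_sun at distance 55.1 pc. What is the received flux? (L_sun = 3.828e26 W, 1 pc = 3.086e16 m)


F = L / (4*pi*d^2) = 5.685e+28 / (4*pi*(1.700e+18)^2) = 1.565e-09

1.565e-09 W/m^2


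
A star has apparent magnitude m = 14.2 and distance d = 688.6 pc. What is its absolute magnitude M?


M = m - 5*log10(d) + 5 = 14.2 - 5*log10(688.6) + 5 = 5.0102

5.0102


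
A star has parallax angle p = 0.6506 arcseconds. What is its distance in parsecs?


d = 1/p = 1/0.6506 = 1.537

1.537 pc


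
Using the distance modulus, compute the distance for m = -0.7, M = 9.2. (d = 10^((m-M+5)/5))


d = 10^((m - M + 5)/5) = 10^((-0.7 - 9.2 + 5)/5) = 0.1047

0.1047 pc


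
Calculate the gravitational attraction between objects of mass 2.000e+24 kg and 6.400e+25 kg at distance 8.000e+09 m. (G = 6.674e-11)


F = G*m1*m2/r^2 = 6.674e-11 * 2.000e+24 * 6.400e+25 / (8.000e+09)^2 = 6.674e-11 * 1.280e+50 / 6.400e+19 = 1.335e+20

1.335e+20 N


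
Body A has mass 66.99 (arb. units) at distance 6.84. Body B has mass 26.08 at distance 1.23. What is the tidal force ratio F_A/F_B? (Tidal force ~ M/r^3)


Ratio = (M1/r1^3) / (M2/r2^3) = (66.99/6.84^3) / (26.08/1.23^3) = 0.0149

0.0149


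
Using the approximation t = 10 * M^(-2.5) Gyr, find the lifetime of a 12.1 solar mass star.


t = 10 * M^(-2.5) = 10 * 12.1^(-2.5) = 0.0196

0.0196 Gyr


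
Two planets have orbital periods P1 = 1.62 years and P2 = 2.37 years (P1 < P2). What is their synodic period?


1/P_syn = |1/P1 - 1/P2| = |1/1.62 - 1/2.37| => P_syn = 5.1192

5.1192 years


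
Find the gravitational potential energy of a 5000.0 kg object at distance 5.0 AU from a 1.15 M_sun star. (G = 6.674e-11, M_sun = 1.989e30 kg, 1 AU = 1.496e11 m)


M = 1.15 * 1.989e30 kg = 2.28735e+30 kg; r = 5.0 AU * 1.496e11 m/AU = 7.48e+11 m. U = -GM*m/r = -(6.674e-11 * 2.28735e+30 * 5000.0) / 7.48e+11 = -1.020e+12

-1.020e+12 J


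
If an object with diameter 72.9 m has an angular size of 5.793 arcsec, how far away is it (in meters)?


D = size / theta_rad, theta_rad = 5.793 * pi/(180*3600) = 2.809e-05, D = 2.596e+06

2.596e+06 m


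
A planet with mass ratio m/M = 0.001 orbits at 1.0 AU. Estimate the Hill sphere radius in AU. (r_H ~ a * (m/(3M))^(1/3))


r_H = a * (m/3M)^(1/3) = 1.0 * (0.001/3)^(1/3) = 0.0693

0.0693 AU


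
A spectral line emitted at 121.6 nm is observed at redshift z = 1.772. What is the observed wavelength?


lam_obs = lam_emit * (1 + z) = 121.6 * (1 + 1.772) = 337.0752

337.0752 nm


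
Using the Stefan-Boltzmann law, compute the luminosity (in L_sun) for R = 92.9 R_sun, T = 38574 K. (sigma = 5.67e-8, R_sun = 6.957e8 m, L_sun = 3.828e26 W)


R = 92.9 * 6.957e8 m = 6.463053e+10 m. L = 4*pi*R^2*sigma*T^4 = 4*pi*(6.463053e+10)^2 * 5.67e-8 * 38574^4 = 6.589418065e+33 W. L/L_sun = 6.589418065e+33 / 3.828e26 = 1.721e+07

1.721e+07 L_sun


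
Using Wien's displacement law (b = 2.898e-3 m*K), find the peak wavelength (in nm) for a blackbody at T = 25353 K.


lam_max = b / T = 2.898e-3 / 25353 = 1.143e-07 m = 114.306 nm

114.306 nm


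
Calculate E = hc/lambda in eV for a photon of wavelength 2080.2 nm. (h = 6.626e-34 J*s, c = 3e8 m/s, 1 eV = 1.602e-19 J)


E = hc/lambda = 6.626e-34 * 3e8 / 2.080e-06 = 9.556e-20 J = 0.5965 eV

0.5965 eV


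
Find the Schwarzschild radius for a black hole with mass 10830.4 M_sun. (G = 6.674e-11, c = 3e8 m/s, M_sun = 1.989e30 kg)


M = 10830.4 * 1.989e30 kg = 2.15416656e+34 kg. rs = 2GM/c^2 = 2 * 6.674e-11 * 2.15416656e+34 / (3e8)^2 = 3.195e+07

3.195e+07 m


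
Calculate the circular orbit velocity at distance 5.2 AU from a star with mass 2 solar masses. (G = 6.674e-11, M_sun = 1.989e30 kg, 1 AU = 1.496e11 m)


v = sqrt(GM/r) = sqrt(6.674e-11 * 3.978e+30 / 7.779e+11) = 18473.8759

18473.8759 m/s
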